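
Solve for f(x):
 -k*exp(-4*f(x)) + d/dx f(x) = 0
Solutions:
 f(x) = log(-I*(C1 + 4*k*x)^(1/4))
 f(x) = log(I*(C1 + 4*k*x)^(1/4))
 f(x) = log(-(C1 + 4*k*x)^(1/4))
 f(x) = log(C1 + 4*k*x)/4


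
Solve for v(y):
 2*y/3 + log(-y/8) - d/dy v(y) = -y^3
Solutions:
 v(y) = C1 + y^4/4 + y^2/3 + y*log(-y) + y*(-3*log(2) - 1)


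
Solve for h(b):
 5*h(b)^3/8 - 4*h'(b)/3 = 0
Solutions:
 h(b) = -4*sqrt(-1/(C1 + 15*b))
 h(b) = 4*sqrt(-1/(C1 + 15*b))


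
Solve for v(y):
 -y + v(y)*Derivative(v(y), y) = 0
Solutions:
 v(y) = -sqrt(C1 + y^2)
 v(y) = sqrt(C1 + y^2)


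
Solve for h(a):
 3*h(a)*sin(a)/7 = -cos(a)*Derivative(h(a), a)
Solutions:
 h(a) = C1*cos(a)^(3/7)


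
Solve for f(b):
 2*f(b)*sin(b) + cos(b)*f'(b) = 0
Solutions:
 f(b) = C1*cos(b)^2


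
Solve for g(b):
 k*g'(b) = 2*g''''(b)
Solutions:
 g(b) = C1 + C2*exp(2^(2/3)*b*k^(1/3)/2) + C3*exp(2^(2/3)*b*k^(1/3)*(-1 + sqrt(3)*I)/4) + C4*exp(-2^(2/3)*b*k^(1/3)*(1 + sqrt(3)*I)/4)


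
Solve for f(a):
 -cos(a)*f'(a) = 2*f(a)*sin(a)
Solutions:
 f(a) = C1*cos(a)^2


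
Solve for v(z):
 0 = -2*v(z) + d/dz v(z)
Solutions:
 v(z) = C1*exp(2*z)


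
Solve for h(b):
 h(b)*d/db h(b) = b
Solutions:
 h(b) = -sqrt(C1 + b^2)
 h(b) = sqrt(C1 + b^2)


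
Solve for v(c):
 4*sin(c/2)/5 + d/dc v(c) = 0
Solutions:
 v(c) = C1 + 8*cos(c/2)/5


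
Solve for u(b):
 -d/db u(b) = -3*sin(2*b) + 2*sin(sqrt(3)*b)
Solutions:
 u(b) = C1 - 3*cos(2*b)/2 + 2*sqrt(3)*cos(sqrt(3)*b)/3


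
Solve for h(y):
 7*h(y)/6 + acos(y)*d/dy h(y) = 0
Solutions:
 h(y) = C1*exp(-7*Integral(1/acos(y), y)/6)


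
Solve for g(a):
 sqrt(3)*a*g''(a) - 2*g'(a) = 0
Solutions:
 g(a) = C1 + C2*a^(1 + 2*sqrt(3)/3)


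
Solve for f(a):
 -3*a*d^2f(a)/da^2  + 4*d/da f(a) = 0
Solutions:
 f(a) = C1 + C2*a^(7/3)


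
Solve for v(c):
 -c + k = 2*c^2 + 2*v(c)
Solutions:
 v(c) = -c^2 - c/2 + k/2


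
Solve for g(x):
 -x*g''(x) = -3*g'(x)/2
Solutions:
 g(x) = C1 + C2*x^(5/2)


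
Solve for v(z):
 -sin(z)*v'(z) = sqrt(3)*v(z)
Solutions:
 v(z) = C1*(cos(z) + 1)^(sqrt(3)/2)/(cos(z) - 1)^(sqrt(3)/2)


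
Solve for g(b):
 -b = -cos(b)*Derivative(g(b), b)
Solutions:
 g(b) = C1 + Integral(b/cos(b), b)


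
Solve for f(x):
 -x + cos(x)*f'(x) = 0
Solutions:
 f(x) = C1 + Integral(x/cos(x), x)


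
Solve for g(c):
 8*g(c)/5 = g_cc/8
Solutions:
 g(c) = C1*exp(-8*sqrt(5)*c/5) + C2*exp(8*sqrt(5)*c/5)


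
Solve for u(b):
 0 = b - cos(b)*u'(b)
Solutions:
 u(b) = C1 + Integral(b/cos(b), b)


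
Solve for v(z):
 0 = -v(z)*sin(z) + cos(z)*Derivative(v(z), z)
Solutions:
 v(z) = C1/cos(z)


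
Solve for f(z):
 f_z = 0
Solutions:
 f(z) = C1


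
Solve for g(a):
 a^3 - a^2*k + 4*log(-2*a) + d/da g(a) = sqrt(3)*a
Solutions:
 g(a) = C1 - a^4/4 + a^3*k/3 + sqrt(3)*a^2/2 - 4*a*log(-a) + 4*a*(1 - log(2))


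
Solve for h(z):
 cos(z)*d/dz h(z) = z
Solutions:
 h(z) = C1 + Integral(z/cos(z), z)


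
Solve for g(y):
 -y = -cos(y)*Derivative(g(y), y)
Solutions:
 g(y) = C1 + Integral(y/cos(y), y)


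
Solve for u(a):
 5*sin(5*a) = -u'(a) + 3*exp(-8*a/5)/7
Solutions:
 u(a) = C1 + cos(5*a) - 15*exp(-8*a/5)/56


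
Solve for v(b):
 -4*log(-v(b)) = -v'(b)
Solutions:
 -li(-v(b)) = C1 + 4*b


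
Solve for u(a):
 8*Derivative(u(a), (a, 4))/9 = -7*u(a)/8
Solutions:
 u(a) = (C1*sin(sqrt(3)*7^(1/4)*a/4) + C2*cos(sqrt(3)*7^(1/4)*a/4))*exp(-sqrt(3)*7^(1/4)*a/4) + (C3*sin(sqrt(3)*7^(1/4)*a/4) + C4*cos(sqrt(3)*7^(1/4)*a/4))*exp(sqrt(3)*7^(1/4)*a/4)


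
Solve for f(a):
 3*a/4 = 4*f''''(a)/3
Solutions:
 f(a) = C1 + C2*a + C3*a^2 + C4*a^3 + 3*a^5/640


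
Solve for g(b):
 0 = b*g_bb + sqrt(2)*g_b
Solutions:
 g(b) = C1 + C2*b^(1 - sqrt(2))


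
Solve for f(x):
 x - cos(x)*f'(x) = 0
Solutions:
 f(x) = C1 + Integral(x/cos(x), x)


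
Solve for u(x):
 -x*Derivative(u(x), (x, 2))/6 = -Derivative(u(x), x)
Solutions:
 u(x) = C1 + C2*x^7


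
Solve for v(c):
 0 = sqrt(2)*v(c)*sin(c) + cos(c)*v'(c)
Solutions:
 v(c) = C1*cos(c)^(sqrt(2))


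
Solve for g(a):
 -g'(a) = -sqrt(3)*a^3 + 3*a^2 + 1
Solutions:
 g(a) = C1 + sqrt(3)*a^4/4 - a^3 - a


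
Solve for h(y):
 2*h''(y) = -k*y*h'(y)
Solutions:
 h(y) = Piecewise((-sqrt(pi)*C1*erf(sqrt(k)*y/2)/sqrt(k) - C2, (k > 0) | (k < 0)), (-C1*y - C2, True))


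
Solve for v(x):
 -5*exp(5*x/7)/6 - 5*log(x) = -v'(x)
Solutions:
 v(x) = C1 + 5*x*log(x) - 5*x + 7*exp(5*x/7)/6


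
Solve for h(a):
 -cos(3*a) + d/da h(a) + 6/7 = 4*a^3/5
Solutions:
 h(a) = C1 + a^4/5 - 6*a/7 + sin(3*a)/3


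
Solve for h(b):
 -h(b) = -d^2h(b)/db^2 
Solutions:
 h(b) = C1*exp(-b) + C2*exp(b)


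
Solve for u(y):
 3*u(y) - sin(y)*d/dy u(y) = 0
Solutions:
 u(y) = C1*(cos(y) - 1)^(3/2)/(cos(y) + 1)^(3/2)


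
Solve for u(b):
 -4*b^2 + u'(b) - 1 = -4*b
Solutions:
 u(b) = C1 + 4*b^3/3 - 2*b^2 + b


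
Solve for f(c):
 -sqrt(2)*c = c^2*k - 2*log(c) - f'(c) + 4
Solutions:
 f(c) = C1 + c^3*k/3 + sqrt(2)*c^2/2 - 2*c*log(c) + 6*c


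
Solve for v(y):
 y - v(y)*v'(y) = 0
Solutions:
 v(y) = -sqrt(C1 + y^2)
 v(y) = sqrt(C1 + y^2)


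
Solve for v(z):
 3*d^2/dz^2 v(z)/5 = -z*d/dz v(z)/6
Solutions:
 v(z) = C1 + C2*erf(sqrt(5)*z/6)


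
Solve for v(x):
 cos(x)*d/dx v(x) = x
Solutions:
 v(x) = C1 + Integral(x/cos(x), x)


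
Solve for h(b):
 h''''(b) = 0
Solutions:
 h(b) = C1 + C2*b + C3*b^2 + C4*b^3


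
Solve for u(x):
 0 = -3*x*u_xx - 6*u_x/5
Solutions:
 u(x) = C1 + C2*x^(3/5)


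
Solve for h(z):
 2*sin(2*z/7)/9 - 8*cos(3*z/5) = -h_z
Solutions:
 h(z) = C1 + 40*sin(3*z/5)/3 + 7*cos(2*z/7)/9


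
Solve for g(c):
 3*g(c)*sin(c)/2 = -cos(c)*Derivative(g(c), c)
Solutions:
 g(c) = C1*cos(c)^(3/2)


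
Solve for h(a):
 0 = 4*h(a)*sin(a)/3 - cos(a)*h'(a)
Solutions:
 h(a) = C1/cos(a)^(4/3)


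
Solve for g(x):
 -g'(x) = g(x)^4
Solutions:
 g(x) = (-3^(2/3) - 3*3^(1/6)*I)*(1/(C1 + x))^(1/3)/6
 g(x) = (-3^(2/3) + 3*3^(1/6)*I)*(1/(C1 + x))^(1/3)/6
 g(x) = (1/(C1 + 3*x))^(1/3)


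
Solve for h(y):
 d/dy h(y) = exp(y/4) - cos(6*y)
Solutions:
 h(y) = C1 + 4*exp(y/4) - sin(6*y)/6


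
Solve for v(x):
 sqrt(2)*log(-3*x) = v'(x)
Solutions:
 v(x) = C1 + sqrt(2)*x*log(-x) + sqrt(2)*x*(-1 + log(3))


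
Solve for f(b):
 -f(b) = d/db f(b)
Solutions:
 f(b) = C1*exp(-b)


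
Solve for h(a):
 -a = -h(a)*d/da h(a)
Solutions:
 h(a) = -sqrt(C1 + a^2)
 h(a) = sqrt(C1 + a^2)


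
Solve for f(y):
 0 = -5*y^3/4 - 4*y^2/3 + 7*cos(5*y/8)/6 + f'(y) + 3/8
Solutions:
 f(y) = C1 + 5*y^4/16 + 4*y^3/9 - 3*y/8 - 28*sin(5*y/8)/15


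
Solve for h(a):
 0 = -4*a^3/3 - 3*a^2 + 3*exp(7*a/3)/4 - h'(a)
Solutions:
 h(a) = C1 - a^4/3 - a^3 + 9*exp(7*a/3)/28


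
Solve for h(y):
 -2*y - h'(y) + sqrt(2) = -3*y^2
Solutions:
 h(y) = C1 + y^3 - y^2 + sqrt(2)*y


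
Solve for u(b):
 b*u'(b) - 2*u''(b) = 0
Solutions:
 u(b) = C1 + C2*erfi(b/2)


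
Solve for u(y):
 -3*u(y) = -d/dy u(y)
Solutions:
 u(y) = C1*exp(3*y)


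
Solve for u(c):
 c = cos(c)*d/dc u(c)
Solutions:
 u(c) = C1 + Integral(c/cos(c), c)


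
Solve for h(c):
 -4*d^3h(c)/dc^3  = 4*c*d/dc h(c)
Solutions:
 h(c) = C1 + Integral(C2*airyai(-c) + C3*airybi(-c), c)


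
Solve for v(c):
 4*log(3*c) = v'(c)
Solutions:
 v(c) = C1 + 4*c*log(c) - 4*c + c*log(81)


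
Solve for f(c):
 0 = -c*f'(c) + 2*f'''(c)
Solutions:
 f(c) = C1 + Integral(C2*airyai(2^(2/3)*c/2) + C3*airybi(2^(2/3)*c/2), c)


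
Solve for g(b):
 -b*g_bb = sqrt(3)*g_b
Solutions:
 g(b) = C1 + C2*b^(1 - sqrt(3))


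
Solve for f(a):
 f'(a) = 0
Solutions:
 f(a) = C1


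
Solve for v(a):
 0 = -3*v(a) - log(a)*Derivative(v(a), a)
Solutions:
 v(a) = C1*exp(-3*li(a))


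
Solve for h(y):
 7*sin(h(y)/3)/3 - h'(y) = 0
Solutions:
 -7*y/3 + 3*log(cos(h(y)/3) - 1)/2 - 3*log(cos(h(y)/3) + 1)/2 = C1


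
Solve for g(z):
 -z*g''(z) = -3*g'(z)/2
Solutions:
 g(z) = C1 + C2*z^(5/2)


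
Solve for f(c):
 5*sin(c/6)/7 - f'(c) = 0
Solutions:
 f(c) = C1 - 30*cos(c/6)/7


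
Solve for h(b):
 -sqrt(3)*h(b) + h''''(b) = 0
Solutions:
 h(b) = C1*exp(-3^(1/8)*b) + C2*exp(3^(1/8)*b) + C3*sin(3^(1/8)*b) + C4*cos(3^(1/8)*b)


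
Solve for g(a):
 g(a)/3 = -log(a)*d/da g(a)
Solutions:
 g(a) = C1*exp(-li(a)/3)


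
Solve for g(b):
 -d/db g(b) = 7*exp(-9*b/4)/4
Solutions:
 g(b) = C1 + 7*exp(-9*b/4)/9


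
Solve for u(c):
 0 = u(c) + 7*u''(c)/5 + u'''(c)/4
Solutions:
 u(c) = C1*exp(c*(-56 + 392*2^(2/3)/(15*sqrt(379905) + 14351)^(1/3) + 2^(1/3)*(15*sqrt(379905) + 14351)^(1/3))/30)*sin(2^(1/3)*sqrt(3)*c*(-(15*sqrt(379905) + 14351)^(1/3) + 392*2^(1/3)/(15*sqrt(379905) + 14351)^(1/3))/30) + C2*exp(c*(-56 + 392*2^(2/3)/(15*sqrt(379905) + 14351)^(1/3) + 2^(1/3)*(15*sqrt(379905) + 14351)^(1/3))/30)*cos(2^(1/3)*sqrt(3)*c*(-(15*sqrt(379905) + 14351)^(1/3) + 392*2^(1/3)/(15*sqrt(379905) + 14351)^(1/3))/30) + C3*exp(-c*(392*2^(2/3)/(15*sqrt(379905) + 14351)^(1/3) + 28 + 2^(1/3)*(15*sqrt(379905) + 14351)^(1/3))/15)


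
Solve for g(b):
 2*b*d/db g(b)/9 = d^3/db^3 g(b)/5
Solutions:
 g(b) = C1 + Integral(C2*airyai(30^(1/3)*b/3) + C3*airybi(30^(1/3)*b/3), b)


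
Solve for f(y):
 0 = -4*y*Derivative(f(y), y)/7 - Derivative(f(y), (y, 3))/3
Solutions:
 f(y) = C1 + Integral(C2*airyai(-12^(1/3)*7^(2/3)*y/7) + C3*airybi(-12^(1/3)*7^(2/3)*y/7), y)


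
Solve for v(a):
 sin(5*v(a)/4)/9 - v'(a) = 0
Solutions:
 -a/9 + 2*log(cos(5*v(a)/4) - 1)/5 - 2*log(cos(5*v(a)/4) + 1)/5 = C1


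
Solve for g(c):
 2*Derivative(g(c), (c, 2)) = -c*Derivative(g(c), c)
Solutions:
 g(c) = C1 + C2*erf(c/2)


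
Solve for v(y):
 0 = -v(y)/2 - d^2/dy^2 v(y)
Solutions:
 v(y) = C1*sin(sqrt(2)*y/2) + C2*cos(sqrt(2)*y/2)


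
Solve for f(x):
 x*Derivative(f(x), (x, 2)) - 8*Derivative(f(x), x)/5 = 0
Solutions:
 f(x) = C1 + C2*x^(13/5)


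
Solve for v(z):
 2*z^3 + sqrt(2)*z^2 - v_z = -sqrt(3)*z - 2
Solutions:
 v(z) = C1 + z^4/2 + sqrt(2)*z^3/3 + sqrt(3)*z^2/2 + 2*z


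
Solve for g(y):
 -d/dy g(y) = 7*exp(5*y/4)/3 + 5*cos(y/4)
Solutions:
 g(y) = C1 - 28*exp(5*y/4)/15 - 20*sin(y/4)


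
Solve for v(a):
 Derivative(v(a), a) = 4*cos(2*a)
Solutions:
 v(a) = C1 + 2*sin(2*a)


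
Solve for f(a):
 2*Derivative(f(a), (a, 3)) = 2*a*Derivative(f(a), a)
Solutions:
 f(a) = C1 + Integral(C2*airyai(a) + C3*airybi(a), a)


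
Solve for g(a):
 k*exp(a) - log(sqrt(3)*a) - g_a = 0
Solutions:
 g(a) = C1 - a*log(a) + a*(1 - log(3)/2) + k*exp(a)


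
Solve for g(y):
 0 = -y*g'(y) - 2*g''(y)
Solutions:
 g(y) = C1 + C2*erf(y/2)


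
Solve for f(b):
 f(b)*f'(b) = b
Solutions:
 f(b) = -sqrt(C1 + b^2)
 f(b) = sqrt(C1 + b^2)


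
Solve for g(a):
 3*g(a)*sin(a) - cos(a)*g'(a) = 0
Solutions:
 g(a) = C1/cos(a)^3


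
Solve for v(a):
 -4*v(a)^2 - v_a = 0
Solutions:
 v(a) = 1/(C1 + 4*a)


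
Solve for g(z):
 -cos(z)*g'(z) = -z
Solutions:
 g(z) = C1 + Integral(z/cos(z), z)


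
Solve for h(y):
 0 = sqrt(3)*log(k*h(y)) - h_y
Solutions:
 li(k*h(y))/k = C1 + sqrt(3)*y


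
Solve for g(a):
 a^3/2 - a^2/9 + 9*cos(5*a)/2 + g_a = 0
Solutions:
 g(a) = C1 - a^4/8 + a^3/27 - 9*sin(5*a)/10


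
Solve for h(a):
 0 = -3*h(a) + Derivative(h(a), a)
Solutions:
 h(a) = C1*exp(3*a)


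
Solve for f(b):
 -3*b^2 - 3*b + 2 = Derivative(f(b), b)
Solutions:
 f(b) = C1 - b^3 - 3*b^2/2 + 2*b


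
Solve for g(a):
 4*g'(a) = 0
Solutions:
 g(a) = C1


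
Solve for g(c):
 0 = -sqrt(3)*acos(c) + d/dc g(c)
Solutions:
 g(c) = C1 + sqrt(3)*(c*acos(c) - sqrt(1 - c^2))


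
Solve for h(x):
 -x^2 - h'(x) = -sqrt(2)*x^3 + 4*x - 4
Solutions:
 h(x) = C1 + sqrt(2)*x^4/4 - x^3/3 - 2*x^2 + 4*x


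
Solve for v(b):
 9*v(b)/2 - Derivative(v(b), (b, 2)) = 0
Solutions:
 v(b) = C1*exp(-3*sqrt(2)*b/2) + C2*exp(3*sqrt(2)*b/2)


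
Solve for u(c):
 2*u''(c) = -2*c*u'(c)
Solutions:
 u(c) = C1 + C2*erf(sqrt(2)*c/2)


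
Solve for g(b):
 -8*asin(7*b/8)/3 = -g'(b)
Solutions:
 g(b) = C1 + 8*b*asin(7*b/8)/3 + 8*sqrt(64 - 49*b^2)/21


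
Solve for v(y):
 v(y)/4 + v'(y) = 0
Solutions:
 v(y) = C1*exp(-y/4)


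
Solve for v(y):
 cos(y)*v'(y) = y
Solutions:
 v(y) = C1 + Integral(y/cos(y), y)


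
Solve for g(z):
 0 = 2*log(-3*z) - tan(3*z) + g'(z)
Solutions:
 g(z) = C1 - 2*z*log(-z) - 2*z*log(3) + 2*z - log(cos(3*z))/3


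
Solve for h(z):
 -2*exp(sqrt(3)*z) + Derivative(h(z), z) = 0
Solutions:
 h(z) = C1 + 2*sqrt(3)*exp(sqrt(3)*z)/3


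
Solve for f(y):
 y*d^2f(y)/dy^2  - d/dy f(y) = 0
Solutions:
 f(y) = C1 + C2*y^2


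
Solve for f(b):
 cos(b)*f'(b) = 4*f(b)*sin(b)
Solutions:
 f(b) = C1/cos(b)^4


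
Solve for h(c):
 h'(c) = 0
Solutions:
 h(c) = C1


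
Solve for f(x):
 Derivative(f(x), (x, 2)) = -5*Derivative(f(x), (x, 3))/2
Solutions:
 f(x) = C1 + C2*x + C3*exp(-2*x/5)


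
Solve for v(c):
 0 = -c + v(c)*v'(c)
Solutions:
 v(c) = -sqrt(C1 + c^2)
 v(c) = sqrt(C1 + c^2)


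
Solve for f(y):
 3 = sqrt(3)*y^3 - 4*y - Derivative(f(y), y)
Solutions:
 f(y) = C1 + sqrt(3)*y^4/4 - 2*y^2 - 3*y


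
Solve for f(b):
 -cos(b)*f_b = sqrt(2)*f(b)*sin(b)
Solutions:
 f(b) = C1*cos(b)^(sqrt(2))


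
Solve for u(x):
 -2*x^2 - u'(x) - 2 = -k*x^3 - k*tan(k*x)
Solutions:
 u(x) = C1 + k*x^4/4 + k*Piecewise((-log(cos(k*x))/k, Ne(k, 0)), (0, True)) - 2*x^3/3 - 2*x


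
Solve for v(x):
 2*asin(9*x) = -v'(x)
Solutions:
 v(x) = C1 - 2*x*asin(9*x) - 2*sqrt(1 - 81*x^2)/9


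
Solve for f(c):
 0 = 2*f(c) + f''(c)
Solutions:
 f(c) = C1*sin(sqrt(2)*c) + C2*cos(sqrt(2)*c)


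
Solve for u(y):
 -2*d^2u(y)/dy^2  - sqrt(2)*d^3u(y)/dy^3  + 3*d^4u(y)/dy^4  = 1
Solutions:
 u(y) = C1 + C2*y + C3*exp(y*(sqrt(2) + sqrt(26))/6) + C4*exp(y*(-sqrt(26) + sqrt(2))/6) - y^2/4


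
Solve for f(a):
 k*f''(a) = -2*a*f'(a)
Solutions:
 f(a) = C1 + C2*sqrt(k)*erf(a*sqrt(1/k))


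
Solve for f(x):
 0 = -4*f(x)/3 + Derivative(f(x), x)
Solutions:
 f(x) = C1*exp(4*x/3)


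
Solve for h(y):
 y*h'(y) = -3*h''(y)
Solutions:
 h(y) = C1 + C2*erf(sqrt(6)*y/6)


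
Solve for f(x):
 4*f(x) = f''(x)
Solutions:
 f(x) = C1*exp(-2*x) + C2*exp(2*x)


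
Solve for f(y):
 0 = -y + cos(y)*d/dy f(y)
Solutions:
 f(y) = C1 + Integral(y/cos(y), y)


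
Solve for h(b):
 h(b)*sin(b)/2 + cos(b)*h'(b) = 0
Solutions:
 h(b) = C1*sqrt(cos(b))


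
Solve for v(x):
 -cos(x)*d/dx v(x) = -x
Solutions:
 v(x) = C1 + Integral(x/cos(x), x)


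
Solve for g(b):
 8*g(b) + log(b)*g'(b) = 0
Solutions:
 g(b) = C1*exp(-8*li(b))


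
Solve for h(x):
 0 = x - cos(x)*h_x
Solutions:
 h(x) = C1 + Integral(x/cos(x), x)


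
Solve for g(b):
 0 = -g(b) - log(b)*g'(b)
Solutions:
 g(b) = C1*exp(-li(b))


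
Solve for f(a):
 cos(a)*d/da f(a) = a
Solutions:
 f(a) = C1 + Integral(a/cos(a), a)


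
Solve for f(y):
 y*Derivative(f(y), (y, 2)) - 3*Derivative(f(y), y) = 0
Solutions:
 f(y) = C1 + C2*y^4


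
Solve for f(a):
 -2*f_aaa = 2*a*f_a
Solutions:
 f(a) = C1 + Integral(C2*airyai(-a) + C3*airybi(-a), a)


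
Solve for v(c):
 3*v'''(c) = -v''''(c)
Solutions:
 v(c) = C1 + C2*c + C3*c^2 + C4*exp(-3*c)


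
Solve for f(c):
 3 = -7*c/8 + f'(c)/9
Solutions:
 f(c) = C1 + 63*c^2/16 + 27*c


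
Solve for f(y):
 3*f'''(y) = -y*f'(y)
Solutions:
 f(y) = C1 + Integral(C2*airyai(-3^(2/3)*y/3) + C3*airybi(-3^(2/3)*y/3), y)


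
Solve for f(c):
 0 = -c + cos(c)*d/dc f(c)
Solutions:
 f(c) = C1 + Integral(c/cos(c), c)


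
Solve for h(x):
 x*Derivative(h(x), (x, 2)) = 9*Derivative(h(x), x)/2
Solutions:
 h(x) = C1 + C2*x^(11/2)


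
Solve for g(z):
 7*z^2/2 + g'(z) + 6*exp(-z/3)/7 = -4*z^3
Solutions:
 g(z) = C1 - z^4 - 7*z^3/6 + 18*exp(-z/3)/7


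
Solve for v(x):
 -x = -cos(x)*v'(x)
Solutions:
 v(x) = C1 + Integral(x/cos(x), x)


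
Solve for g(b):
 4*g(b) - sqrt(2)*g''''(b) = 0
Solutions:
 g(b) = C1*exp(-2^(3/8)*b) + C2*exp(2^(3/8)*b) + C3*sin(2^(3/8)*b) + C4*cos(2^(3/8)*b)


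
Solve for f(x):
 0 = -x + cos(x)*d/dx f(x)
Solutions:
 f(x) = C1 + Integral(x/cos(x), x)


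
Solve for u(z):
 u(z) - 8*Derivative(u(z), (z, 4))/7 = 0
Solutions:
 u(z) = C1*exp(-14^(1/4)*z/2) + C2*exp(14^(1/4)*z/2) + C3*sin(14^(1/4)*z/2) + C4*cos(14^(1/4)*z/2)


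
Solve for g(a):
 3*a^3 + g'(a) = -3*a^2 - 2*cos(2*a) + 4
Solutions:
 g(a) = C1 - 3*a^4/4 - a^3 + 4*a - sin(2*a)


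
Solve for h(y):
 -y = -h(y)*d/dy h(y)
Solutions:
 h(y) = -sqrt(C1 + y^2)
 h(y) = sqrt(C1 + y^2)


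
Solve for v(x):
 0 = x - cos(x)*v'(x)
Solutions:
 v(x) = C1 + Integral(x/cos(x), x)


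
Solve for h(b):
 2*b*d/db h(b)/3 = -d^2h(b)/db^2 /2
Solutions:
 h(b) = C1 + C2*erf(sqrt(6)*b/3)


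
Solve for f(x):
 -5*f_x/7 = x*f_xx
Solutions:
 f(x) = C1 + C2*x^(2/7)


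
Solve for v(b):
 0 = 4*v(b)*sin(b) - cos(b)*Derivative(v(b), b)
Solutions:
 v(b) = C1/cos(b)^4


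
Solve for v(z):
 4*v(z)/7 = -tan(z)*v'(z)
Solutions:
 v(z) = C1/sin(z)^(4/7)


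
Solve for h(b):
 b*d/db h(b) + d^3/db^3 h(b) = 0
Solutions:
 h(b) = C1 + Integral(C2*airyai(-b) + C3*airybi(-b), b)


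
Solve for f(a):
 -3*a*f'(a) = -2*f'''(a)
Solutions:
 f(a) = C1 + Integral(C2*airyai(2^(2/3)*3^(1/3)*a/2) + C3*airybi(2^(2/3)*3^(1/3)*a/2), a)


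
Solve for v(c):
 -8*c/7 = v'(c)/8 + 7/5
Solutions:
 v(c) = C1 - 32*c^2/7 - 56*c/5


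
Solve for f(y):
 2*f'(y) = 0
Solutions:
 f(y) = C1


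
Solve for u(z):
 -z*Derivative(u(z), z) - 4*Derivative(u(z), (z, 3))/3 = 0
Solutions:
 u(z) = C1 + Integral(C2*airyai(-6^(1/3)*z/2) + C3*airybi(-6^(1/3)*z/2), z)


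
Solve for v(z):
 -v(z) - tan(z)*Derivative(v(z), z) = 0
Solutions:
 v(z) = C1/sin(z)


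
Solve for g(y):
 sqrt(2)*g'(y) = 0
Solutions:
 g(y) = C1


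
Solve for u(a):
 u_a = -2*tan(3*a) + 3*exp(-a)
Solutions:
 u(a) = C1 - log(tan(3*a)^2 + 1)/3 - 3*exp(-a)


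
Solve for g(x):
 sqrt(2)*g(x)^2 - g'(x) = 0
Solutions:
 g(x) = -1/(C1 + sqrt(2)*x)


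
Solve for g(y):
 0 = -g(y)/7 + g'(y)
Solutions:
 g(y) = C1*exp(y/7)


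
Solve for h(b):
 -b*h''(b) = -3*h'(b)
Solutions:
 h(b) = C1 + C2*b^4


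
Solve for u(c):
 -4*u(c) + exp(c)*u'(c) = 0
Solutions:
 u(c) = C1*exp(-4*exp(-c))


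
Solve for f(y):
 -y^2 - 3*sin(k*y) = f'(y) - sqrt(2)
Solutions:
 f(y) = C1 - y^3/3 + sqrt(2)*y + 3*cos(k*y)/k


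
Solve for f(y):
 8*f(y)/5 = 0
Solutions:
 f(y) = 0


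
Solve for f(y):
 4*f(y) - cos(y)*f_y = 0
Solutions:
 f(y) = C1*(sin(y)^2 + 2*sin(y) + 1)/(sin(y)^2 - 2*sin(y) + 1)


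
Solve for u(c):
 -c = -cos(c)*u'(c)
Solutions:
 u(c) = C1 + Integral(c/cos(c), c)


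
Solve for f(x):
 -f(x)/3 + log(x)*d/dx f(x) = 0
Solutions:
 f(x) = C1*exp(li(x)/3)


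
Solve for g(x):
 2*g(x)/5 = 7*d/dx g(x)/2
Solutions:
 g(x) = C1*exp(4*x/35)


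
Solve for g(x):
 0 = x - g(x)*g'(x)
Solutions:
 g(x) = -sqrt(C1 + x^2)
 g(x) = sqrt(C1 + x^2)


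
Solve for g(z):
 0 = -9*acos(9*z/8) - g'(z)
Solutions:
 g(z) = C1 - 9*z*acos(9*z/8) + sqrt(64 - 81*z^2)


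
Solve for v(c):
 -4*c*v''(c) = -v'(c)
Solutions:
 v(c) = C1 + C2*c^(5/4)


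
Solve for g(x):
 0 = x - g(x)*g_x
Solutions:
 g(x) = -sqrt(C1 + x^2)
 g(x) = sqrt(C1 + x^2)


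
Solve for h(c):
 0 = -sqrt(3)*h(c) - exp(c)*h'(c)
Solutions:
 h(c) = C1*exp(sqrt(3)*exp(-c))


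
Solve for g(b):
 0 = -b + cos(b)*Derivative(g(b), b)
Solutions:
 g(b) = C1 + Integral(b/cos(b), b)


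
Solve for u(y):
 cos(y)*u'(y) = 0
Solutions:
 u(y) = C1


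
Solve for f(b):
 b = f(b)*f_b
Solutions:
 f(b) = -sqrt(C1 + b^2)
 f(b) = sqrt(C1 + b^2)


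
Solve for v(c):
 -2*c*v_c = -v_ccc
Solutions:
 v(c) = C1 + Integral(C2*airyai(2^(1/3)*c) + C3*airybi(2^(1/3)*c), c)


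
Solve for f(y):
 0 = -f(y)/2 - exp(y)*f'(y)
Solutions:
 f(y) = C1*exp(exp(-y)/2)


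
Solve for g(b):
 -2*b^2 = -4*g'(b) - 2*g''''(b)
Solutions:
 g(b) = C1 + C4*exp(-2^(1/3)*b) + b^3/6 + (C2*sin(2^(1/3)*sqrt(3)*b/2) + C3*cos(2^(1/3)*sqrt(3)*b/2))*exp(2^(1/3)*b/2)


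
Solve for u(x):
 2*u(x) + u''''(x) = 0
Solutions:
 u(x) = (C1*sin(2^(3/4)*x/2) + C2*cos(2^(3/4)*x/2))*exp(-2^(3/4)*x/2) + (C3*sin(2^(3/4)*x/2) + C4*cos(2^(3/4)*x/2))*exp(2^(3/4)*x/2)


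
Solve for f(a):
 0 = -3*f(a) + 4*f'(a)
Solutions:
 f(a) = C1*exp(3*a/4)


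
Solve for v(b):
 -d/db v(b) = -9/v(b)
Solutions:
 v(b) = -sqrt(C1 + 18*b)
 v(b) = sqrt(C1 + 18*b)


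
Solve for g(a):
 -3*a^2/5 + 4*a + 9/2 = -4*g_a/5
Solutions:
 g(a) = C1 + a^3/4 - 5*a^2/2 - 45*a/8


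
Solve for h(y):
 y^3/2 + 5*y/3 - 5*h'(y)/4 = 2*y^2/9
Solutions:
 h(y) = C1 + y^4/10 - 8*y^3/135 + 2*y^2/3


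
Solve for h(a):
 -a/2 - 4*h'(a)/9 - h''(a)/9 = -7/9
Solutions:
 h(a) = C1 + C2*exp(-4*a) - 9*a^2/16 + 65*a/32


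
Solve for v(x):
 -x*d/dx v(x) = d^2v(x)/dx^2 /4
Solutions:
 v(x) = C1 + C2*erf(sqrt(2)*x)


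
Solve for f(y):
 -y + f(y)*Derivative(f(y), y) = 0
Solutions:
 f(y) = -sqrt(C1 + y^2)
 f(y) = sqrt(C1 + y^2)


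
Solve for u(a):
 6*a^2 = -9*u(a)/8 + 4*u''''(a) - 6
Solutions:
 u(a) = C1*exp(-2^(3/4)*sqrt(3)*a/4) + C2*exp(2^(3/4)*sqrt(3)*a/4) + C3*sin(2^(3/4)*sqrt(3)*a/4) + C4*cos(2^(3/4)*sqrt(3)*a/4) - 16*a^2/3 - 16/3


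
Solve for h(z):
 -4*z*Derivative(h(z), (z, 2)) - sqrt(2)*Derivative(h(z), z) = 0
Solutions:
 h(z) = C1 + C2*z^(1 - sqrt(2)/4)


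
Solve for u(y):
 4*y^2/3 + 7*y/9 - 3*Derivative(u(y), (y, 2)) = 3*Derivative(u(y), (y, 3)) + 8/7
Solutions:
 u(y) = C1 + C2*y + C3*exp(-y) + y^4/27 - 17*y^3/162 + 47*y^2/378


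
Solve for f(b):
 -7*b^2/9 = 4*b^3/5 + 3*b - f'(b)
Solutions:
 f(b) = C1 + b^4/5 + 7*b^3/27 + 3*b^2/2


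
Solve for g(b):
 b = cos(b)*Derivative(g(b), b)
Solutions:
 g(b) = C1 + Integral(b/cos(b), b)


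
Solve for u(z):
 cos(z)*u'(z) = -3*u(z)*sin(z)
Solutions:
 u(z) = C1*cos(z)^3


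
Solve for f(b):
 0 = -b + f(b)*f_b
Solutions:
 f(b) = -sqrt(C1 + b^2)
 f(b) = sqrt(C1 + b^2)


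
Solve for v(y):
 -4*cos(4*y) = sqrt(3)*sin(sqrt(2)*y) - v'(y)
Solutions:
 v(y) = C1 + sin(4*y) - sqrt(6)*cos(sqrt(2)*y)/2


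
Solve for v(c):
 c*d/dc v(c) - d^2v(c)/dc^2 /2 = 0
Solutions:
 v(c) = C1 + C2*erfi(c)


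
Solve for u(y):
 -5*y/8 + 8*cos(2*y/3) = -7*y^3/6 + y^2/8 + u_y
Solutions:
 u(y) = C1 + 7*y^4/24 - y^3/24 - 5*y^2/16 + 12*sin(2*y/3)


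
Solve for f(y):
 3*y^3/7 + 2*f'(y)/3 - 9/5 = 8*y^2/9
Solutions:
 f(y) = C1 - 9*y^4/56 + 4*y^3/9 + 27*y/10


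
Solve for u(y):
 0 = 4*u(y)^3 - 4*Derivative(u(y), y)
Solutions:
 u(y) = -sqrt(2)*sqrt(-1/(C1 + y))/2
 u(y) = sqrt(2)*sqrt(-1/(C1 + y))/2


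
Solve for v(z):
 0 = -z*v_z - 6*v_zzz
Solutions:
 v(z) = C1 + Integral(C2*airyai(-6^(2/3)*z/6) + C3*airybi(-6^(2/3)*z/6), z)


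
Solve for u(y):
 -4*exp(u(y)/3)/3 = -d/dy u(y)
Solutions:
 u(y) = 3*log(-1/(C1 + 4*y)) + 6*log(3)


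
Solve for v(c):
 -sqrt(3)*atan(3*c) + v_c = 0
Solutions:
 v(c) = C1 + sqrt(3)*(c*atan(3*c) - log(9*c^2 + 1)/6)


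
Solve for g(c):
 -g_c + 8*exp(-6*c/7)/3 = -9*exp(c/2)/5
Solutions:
 g(c) = C1 + 18*exp(c/2)/5 - 28*exp(-6*c/7)/9


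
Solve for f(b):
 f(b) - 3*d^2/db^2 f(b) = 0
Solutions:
 f(b) = C1*exp(-sqrt(3)*b/3) + C2*exp(sqrt(3)*b/3)


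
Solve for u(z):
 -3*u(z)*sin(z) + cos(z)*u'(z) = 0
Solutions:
 u(z) = C1/cos(z)^3


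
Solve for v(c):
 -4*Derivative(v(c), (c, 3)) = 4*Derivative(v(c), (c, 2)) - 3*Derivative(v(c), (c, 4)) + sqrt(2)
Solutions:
 v(c) = C1 + C2*c + C3*exp(-2*c/3) + C4*exp(2*c) - sqrt(2)*c^2/8


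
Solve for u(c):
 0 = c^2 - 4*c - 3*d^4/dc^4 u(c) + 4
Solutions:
 u(c) = C1 + C2*c + C3*c^2 + C4*c^3 + c^6/1080 - c^5/90 + c^4/18


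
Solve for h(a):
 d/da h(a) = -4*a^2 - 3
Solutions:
 h(a) = C1 - 4*a^3/3 - 3*a


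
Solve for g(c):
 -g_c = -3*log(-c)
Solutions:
 g(c) = C1 + 3*c*log(-c) - 3*c


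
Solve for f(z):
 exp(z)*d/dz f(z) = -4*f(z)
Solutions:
 f(z) = C1*exp(4*exp(-z))


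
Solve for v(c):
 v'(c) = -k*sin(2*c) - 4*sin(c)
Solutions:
 v(c) = C1 - k*sin(c)^2 + 4*cos(c)


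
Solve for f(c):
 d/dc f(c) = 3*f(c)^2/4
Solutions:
 f(c) = -4/(C1 + 3*c)


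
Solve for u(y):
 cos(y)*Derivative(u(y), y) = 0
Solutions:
 u(y) = C1


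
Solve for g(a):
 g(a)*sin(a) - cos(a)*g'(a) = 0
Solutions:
 g(a) = C1/cos(a)


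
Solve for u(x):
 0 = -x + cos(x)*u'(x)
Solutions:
 u(x) = C1 + Integral(x/cos(x), x)


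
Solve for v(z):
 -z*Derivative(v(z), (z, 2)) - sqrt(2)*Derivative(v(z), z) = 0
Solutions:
 v(z) = C1 + C2*z^(1 - sqrt(2))


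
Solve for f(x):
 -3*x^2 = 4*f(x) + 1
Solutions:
 f(x) = -3*x^2/4 - 1/4


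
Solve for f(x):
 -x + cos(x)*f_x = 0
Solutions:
 f(x) = C1 + Integral(x/cos(x), x)


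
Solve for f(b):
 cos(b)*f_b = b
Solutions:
 f(b) = C1 + Integral(b/cos(b), b)


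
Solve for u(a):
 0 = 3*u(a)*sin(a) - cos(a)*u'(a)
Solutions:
 u(a) = C1/cos(a)^3


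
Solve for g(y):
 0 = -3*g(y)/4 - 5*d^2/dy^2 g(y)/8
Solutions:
 g(y) = C1*sin(sqrt(30)*y/5) + C2*cos(sqrt(30)*y/5)


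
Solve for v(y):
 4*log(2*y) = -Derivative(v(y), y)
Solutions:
 v(y) = C1 - 4*y*log(y) - y*log(16) + 4*y


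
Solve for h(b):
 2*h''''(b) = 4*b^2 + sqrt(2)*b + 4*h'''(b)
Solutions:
 h(b) = C1 + C2*b + C3*b^2 + C4*exp(2*b) - b^5/60 + b^4*(-4 - sqrt(2))/96 + b^3*(-4 - sqrt(2))/48


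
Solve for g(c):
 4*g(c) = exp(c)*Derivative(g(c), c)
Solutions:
 g(c) = C1*exp(-4*exp(-c))


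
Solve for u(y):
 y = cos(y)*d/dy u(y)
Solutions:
 u(y) = C1 + Integral(y/cos(y), y)


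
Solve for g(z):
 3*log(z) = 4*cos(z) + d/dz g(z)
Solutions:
 g(z) = C1 + 3*z*log(z) - 3*z - 4*sin(z)


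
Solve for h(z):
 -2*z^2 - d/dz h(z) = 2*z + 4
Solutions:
 h(z) = C1 - 2*z^3/3 - z^2 - 4*z


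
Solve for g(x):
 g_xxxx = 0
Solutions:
 g(x) = C1 + C2*x + C3*x^2 + C4*x^3


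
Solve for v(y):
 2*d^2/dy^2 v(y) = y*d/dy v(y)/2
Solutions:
 v(y) = C1 + C2*erfi(sqrt(2)*y/4)


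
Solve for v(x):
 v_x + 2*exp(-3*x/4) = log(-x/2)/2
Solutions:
 v(x) = C1 + x*log(-x)/2 + x*(-1 - log(2))/2 + 8*exp(-3*x/4)/3


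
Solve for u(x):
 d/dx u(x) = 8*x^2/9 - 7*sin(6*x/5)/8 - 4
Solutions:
 u(x) = C1 + 8*x^3/27 - 4*x + 35*cos(6*x/5)/48


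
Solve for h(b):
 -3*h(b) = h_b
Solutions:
 h(b) = C1*exp(-3*b)


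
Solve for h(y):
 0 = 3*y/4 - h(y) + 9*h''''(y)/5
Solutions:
 h(y) = C1*exp(-sqrt(3)*5^(1/4)*y/3) + C2*exp(sqrt(3)*5^(1/4)*y/3) + C3*sin(sqrt(3)*5^(1/4)*y/3) + C4*cos(sqrt(3)*5^(1/4)*y/3) + 3*y/4


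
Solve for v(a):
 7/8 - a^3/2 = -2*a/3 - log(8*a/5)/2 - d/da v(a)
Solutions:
 v(a) = C1 + a^4/8 - a^2/3 - a*log(a)/2 - 3*a*log(2)/2 - 3*a/8 + a*log(5)/2


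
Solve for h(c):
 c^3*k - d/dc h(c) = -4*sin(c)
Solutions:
 h(c) = C1 + c^4*k/4 - 4*cos(c)


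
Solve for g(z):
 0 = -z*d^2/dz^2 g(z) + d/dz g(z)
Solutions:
 g(z) = C1 + C2*z^2


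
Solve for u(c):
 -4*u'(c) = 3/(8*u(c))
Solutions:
 u(c) = -sqrt(C1 - 3*c)/4
 u(c) = sqrt(C1 - 3*c)/4


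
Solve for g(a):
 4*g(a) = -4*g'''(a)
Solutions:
 g(a) = C3*exp(-a) + (C1*sin(sqrt(3)*a/2) + C2*cos(sqrt(3)*a/2))*exp(a/2)


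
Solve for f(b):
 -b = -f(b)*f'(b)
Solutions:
 f(b) = -sqrt(C1 + b^2)
 f(b) = sqrt(C1 + b^2)


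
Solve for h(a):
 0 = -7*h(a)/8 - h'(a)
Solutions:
 h(a) = C1*exp(-7*a/8)


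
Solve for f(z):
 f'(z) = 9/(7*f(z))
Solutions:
 f(z) = -sqrt(C1 + 126*z)/7
 f(z) = sqrt(C1 + 126*z)/7


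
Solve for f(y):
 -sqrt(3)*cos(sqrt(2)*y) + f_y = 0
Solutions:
 f(y) = C1 + sqrt(6)*sin(sqrt(2)*y)/2


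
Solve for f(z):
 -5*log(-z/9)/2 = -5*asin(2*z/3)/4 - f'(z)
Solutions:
 f(z) = C1 + 5*z*log(-z)/2 - 5*z*asin(2*z/3)/4 - 5*z*log(3) - 5*z/2 - 5*sqrt(9 - 4*z^2)/8


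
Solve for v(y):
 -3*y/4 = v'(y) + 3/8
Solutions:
 v(y) = C1 - 3*y^2/8 - 3*y/8


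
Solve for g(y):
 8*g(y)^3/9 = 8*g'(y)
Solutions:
 g(y) = -3*sqrt(2)*sqrt(-1/(C1 + y))/2
 g(y) = 3*sqrt(2)*sqrt(-1/(C1 + y))/2


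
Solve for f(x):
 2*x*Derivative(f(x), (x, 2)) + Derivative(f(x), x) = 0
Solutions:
 f(x) = C1 + C2*sqrt(x)


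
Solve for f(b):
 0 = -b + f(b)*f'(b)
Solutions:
 f(b) = -sqrt(C1 + b^2)
 f(b) = sqrt(C1 + b^2)


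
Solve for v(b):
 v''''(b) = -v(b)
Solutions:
 v(b) = (C1*sin(sqrt(2)*b/2) + C2*cos(sqrt(2)*b/2))*exp(-sqrt(2)*b/2) + (C3*sin(sqrt(2)*b/2) + C4*cos(sqrt(2)*b/2))*exp(sqrt(2)*b/2)


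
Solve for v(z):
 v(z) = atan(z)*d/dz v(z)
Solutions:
 v(z) = C1*exp(Integral(1/atan(z), z))


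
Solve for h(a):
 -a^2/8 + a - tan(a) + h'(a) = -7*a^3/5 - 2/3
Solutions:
 h(a) = C1 - 7*a^4/20 + a^3/24 - a^2/2 - 2*a/3 - log(cos(a))


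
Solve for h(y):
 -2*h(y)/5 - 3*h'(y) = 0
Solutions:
 h(y) = C1*exp(-2*y/15)


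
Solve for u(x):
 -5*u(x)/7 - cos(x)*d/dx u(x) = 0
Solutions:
 u(x) = C1*(sin(x) - 1)^(5/14)/(sin(x) + 1)^(5/14)


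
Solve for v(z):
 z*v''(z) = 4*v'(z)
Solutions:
 v(z) = C1 + C2*z^5


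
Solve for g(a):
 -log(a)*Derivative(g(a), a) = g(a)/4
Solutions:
 g(a) = C1*exp(-li(a)/4)


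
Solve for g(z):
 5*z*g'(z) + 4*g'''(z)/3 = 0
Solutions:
 g(z) = C1 + Integral(C2*airyai(-30^(1/3)*z/2) + C3*airybi(-30^(1/3)*z/2), z)


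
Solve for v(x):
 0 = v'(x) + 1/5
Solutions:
 v(x) = C1 - x/5


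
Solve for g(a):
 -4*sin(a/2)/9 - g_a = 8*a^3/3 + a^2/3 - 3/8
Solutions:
 g(a) = C1 - 2*a^4/3 - a^3/9 + 3*a/8 + 8*cos(a/2)/9


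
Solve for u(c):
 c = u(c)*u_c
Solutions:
 u(c) = -sqrt(C1 + c^2)
 u(c) = sqrt(C1 + c^2)


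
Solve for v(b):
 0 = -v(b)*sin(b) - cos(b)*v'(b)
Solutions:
 v(b) = C1*cos(b)


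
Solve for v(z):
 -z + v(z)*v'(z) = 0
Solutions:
 v(z) = -sqrt(C1 + z^2)
 v(z) = sqrt(C1 + z^2)


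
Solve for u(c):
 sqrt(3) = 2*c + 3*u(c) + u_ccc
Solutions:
 u(c) = C3*exp(-3^(1/3)*c) - 2*c/3 + (C1*sin(3^(5/6)*c/2) + C2*cos(3^(5/6)*c/2))*exp(3^(1/3)*c/2) + sqrt(3)/3


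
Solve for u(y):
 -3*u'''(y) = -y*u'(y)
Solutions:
 u(y) = C1 + Integral(C2*airyai(3^(2/3)*y/3) + C3*airybi(3^(2/3)*y/3), y)


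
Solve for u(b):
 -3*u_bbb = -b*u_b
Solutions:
 u(b) = C1 + Integral(C2*airyai(3^(2/3)*b/3) + C3*airybi(3^(2/3)*b/3), b)


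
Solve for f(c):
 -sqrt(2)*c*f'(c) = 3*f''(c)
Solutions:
 f(c) = C1 + C2*erf(2^(3/4)*sqrt(3)*c/6)


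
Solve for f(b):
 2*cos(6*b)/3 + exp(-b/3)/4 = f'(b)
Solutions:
 f(b) = C1 + sin(6*b)/9 - 3*exp(-b/3)/4


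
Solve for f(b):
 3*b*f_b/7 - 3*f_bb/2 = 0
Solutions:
 f(b) = C1 + C2*erfi(sqrt(7)*b/7)


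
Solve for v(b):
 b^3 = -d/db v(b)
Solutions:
 v(b) = C1 - b^4/4


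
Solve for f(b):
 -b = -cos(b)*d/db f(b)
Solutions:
 f(b) = C1 + Integral(b/cos(b), b)


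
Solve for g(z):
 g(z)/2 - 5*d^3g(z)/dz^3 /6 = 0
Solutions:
 g(z) = C3*exp(3^(1/3)*5^(2/3)*z/5) + (C1*sin(3^(5/6)*5^(2/3)*z/10) + C2*cos(3^(5/6)*5^(2/3)*z/10))*exp(-3^(1/3)*5^(2/3)*z/10)


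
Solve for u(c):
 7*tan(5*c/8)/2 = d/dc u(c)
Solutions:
 u(c) = C1 - 28*log(cos(5*c/8))/5


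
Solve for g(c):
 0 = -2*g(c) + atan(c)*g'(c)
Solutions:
 g(c) = C1*exp(2*Integral(1/atan(c), c))


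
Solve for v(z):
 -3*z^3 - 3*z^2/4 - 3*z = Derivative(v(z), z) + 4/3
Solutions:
 v(z) = C1 - 3*z^4/4 - z^3/4 - 3*z^2/2 - 4*z/3


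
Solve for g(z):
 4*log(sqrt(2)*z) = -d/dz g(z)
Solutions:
 g(z) = C1 - 4*z*log(z) - z*log(4) + 4*z


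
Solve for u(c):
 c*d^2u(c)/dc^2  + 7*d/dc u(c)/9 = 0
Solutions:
 u(c) = C1 + C2*c^(2/9)


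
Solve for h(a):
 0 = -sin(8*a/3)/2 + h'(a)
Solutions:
 h(a) = C1 - 3*cos(8*a/3)/16


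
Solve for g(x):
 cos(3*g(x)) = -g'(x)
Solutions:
 g(x) = -asin((C1 + exp(6*x))/(C1 - exp(6*x)))/3 + pi/3
 g(x) = asin((C1 + exp(6*x))/(C1 - exp(6*x)))/3


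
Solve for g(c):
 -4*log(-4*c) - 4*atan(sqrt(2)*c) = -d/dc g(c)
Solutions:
 g(c) = C1 + 4*c*log(-c) + 4*c*atan(sqrt(2)*c) - 4*c + 8*c*log(2) - sqrt(2)*log(2*c^2 + 1)


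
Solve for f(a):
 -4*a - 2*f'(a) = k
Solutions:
 f(a) = C1 - a^2 - a*k/2


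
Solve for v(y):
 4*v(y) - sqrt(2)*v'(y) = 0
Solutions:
 v(y) = C1*exp(2*sqrt(2)*y)


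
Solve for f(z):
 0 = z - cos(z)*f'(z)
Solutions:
 f(z) = C1 + Integral(z/cos(z), z)


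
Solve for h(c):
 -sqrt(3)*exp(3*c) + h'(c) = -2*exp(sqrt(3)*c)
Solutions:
 h(c) = C1 + sqrt(3)*exp(3*c)/3 - 2*sqrt(3)*exp(sqrt(3)*c)/3


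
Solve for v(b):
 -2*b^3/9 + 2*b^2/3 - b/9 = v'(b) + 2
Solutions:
 v(b) = C1 - b^4/18 + 2*b^3/9 - b^2/18 - 2*b


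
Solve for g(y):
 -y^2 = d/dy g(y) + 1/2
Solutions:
 g(y) = C1 - y^3/3 - y/2


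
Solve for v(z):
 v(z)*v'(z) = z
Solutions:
 v(z) = -sqrt(C1 + z^2)
 v(z) = sqrt(C1 + z^2)


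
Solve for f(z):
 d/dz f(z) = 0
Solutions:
 f(z) = C1


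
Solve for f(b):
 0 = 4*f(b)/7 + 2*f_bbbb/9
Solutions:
 f(b) = (C1*sin(14^(3/4)*sqrt(3)*b/14) + C2*cos(14^(3/4)*sqrt(3)*b/14))*exp(-14^(3/4)*sqrt(3)*b/14) + (C3*sin(14^(3/4)*sqrt(3)*b/14) + C4*cos(14^(3/4)*sqrt(3)*b/14))*exp(14^(3/4)*sqrt(3)*b/14)


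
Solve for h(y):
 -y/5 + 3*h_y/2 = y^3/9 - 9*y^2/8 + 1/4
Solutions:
 h(y) = C1 + y^4/54 - y^3/4 + y^2/15 + y/6


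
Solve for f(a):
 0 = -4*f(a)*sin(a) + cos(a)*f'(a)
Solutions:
 f(a) = C1/cos(a)^4


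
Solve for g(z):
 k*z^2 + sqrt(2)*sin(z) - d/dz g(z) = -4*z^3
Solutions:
 g(z) = C1 + k*z^3/3 + z^4 - sqrt(2)*cos(z)


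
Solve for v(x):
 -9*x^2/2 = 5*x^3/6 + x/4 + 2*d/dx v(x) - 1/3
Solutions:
 v(x) = C1 - 5*x^4/48 - 3*x^3/4 - x^2/16 + x/6


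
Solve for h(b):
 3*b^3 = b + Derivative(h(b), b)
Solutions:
 h(b) = C1 + 3*b^4/4 - b^2/2


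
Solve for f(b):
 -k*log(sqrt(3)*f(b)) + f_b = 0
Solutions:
 Integral(1/(2*log(_y) + log(3)), (_y, f(b))) = C1 + b*k/2


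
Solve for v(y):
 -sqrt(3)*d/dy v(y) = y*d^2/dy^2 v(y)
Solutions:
 v(y) = C1 + C2*y^(1 - sqrt(3))


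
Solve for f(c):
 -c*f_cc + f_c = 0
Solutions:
 f(c) = C1 + C2*c^2


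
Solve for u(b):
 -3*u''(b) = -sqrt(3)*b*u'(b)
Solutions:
 u(b) = C1 + C2*erfi(sqrt(2)*3^(3/4)*b/6)


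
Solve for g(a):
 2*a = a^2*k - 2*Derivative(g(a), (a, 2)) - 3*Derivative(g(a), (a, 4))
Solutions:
 g(a) = C1 + C2*a + C3*sin(sqrt(6)*a/3) + C4*cos(sqrt(6)*a/3) + a^4*k/24 - a^3/6 - 3*a^2*k/4


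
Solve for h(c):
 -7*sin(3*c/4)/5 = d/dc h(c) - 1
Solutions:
 h(c) = C1 + c + 28*cos(3*c/4)/15


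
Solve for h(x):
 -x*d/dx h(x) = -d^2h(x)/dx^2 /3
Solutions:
 h(x) = C1 + C2*erfi(sqrt(6)*x/2)


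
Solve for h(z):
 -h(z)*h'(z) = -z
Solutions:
 h(z) = -sqrt(C1 + z^2)
 h(z) = sqrt(C1 + z^2)


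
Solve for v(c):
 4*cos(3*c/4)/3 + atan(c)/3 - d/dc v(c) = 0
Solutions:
 v(c) = C1 + c*atan(c)/3 - log(c^2 + 1)/6 + 16*sin(3*c/4)/9


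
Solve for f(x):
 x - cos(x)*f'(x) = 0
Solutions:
 f(x) = C1 + Integral(x/cos(x), x)


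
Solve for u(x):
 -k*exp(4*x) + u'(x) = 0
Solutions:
 u(x) = C1 + k*exp(4*x)/4


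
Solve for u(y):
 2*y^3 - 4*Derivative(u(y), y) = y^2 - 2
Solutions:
 u(y) = C1 + y^4/8 - y^3/12 + y/2


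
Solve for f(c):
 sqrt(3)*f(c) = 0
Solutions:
 f(c) = 0


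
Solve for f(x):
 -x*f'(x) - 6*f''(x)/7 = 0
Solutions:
 f(x) = C1 + C2*erf(sqrt(21)*x/6)


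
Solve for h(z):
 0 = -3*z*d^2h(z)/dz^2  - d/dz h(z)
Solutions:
 h(z) = C1 + C2*z^(2/3)


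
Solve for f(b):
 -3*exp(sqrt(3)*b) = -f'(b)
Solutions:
 f(b) = C1 + sqrt(3)*exp(sqrt(3)*b)


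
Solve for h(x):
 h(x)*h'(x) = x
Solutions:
 h(x) = -sqrt(C1 + x^2)
 h(x) = sqrt(C1 + x^2)


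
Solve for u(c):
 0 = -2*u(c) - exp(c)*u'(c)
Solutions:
 u(c) = C1*exp(2*exp(-c))


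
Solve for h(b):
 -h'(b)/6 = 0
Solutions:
 h(b) = C1


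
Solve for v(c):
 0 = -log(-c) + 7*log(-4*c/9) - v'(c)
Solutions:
 v(c) = C1 + 6*c*log(-c) + 2*c*(-7*log(3) - 3 + 7*log(2))


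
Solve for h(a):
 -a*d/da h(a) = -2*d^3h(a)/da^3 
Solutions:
 h(a) = C1 + Integral(C2*airyai(2^(2/3)*a/2) + C3*airybi(2^(2/3)*a/2), a)


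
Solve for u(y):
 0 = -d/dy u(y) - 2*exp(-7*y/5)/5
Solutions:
 u(y) = C1 + 2*exp(-7*y/5)/7


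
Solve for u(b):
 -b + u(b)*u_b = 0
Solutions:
 u(b) = -sqrt(C1 + b^2)
 u(b) = sqrt(C1 + b^2)


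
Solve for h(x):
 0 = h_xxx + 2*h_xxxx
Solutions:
 h(x) = C1 + C2*x + C3*x^2 + C4*exp(-x/2)


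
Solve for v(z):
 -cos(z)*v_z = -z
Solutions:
 v(z) = C1 + Integral(z/cos(z), z)


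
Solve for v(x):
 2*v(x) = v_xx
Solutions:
 v(x) = C1*exp(-sqrt(2)*x) + C2*exp(sqrt(2)*x)


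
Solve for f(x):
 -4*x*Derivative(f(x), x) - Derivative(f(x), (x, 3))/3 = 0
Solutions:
 f(x) = C1 + Integral(C2*airyai(-12^(1/3)*x) + C3*airybi(-12^(1/3)*x), x)


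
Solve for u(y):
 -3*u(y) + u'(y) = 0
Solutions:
 u(y) = C1*exp(3*y)


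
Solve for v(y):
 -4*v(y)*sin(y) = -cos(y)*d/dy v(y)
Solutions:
 v(y) = C1/cos(y)^4


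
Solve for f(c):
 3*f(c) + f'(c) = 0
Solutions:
 f(c) = C1*exp(-3*c)


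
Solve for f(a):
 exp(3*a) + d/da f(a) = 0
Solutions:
 f(a) = C1 - exp(3*a)/3


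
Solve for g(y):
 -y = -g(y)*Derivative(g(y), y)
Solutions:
 g(y) = -sqrt(C1 + y^2)
 g(y) = sqrt(C1 + y^2)


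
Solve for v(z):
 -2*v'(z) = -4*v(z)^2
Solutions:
 v(z) = -1/(C1 + 2*z)


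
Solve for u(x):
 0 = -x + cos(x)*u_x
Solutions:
 u(x) = C1 + Integral(x/cos(x), x)


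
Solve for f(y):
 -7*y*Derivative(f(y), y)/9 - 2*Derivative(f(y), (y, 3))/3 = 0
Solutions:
 f(y) = C1 + Integral(C2*airyai(-6^(2/3)*7^(1/3)*y/6) + C3*airybi(-6^(2/3)*7^(1/3)*y/6), y)


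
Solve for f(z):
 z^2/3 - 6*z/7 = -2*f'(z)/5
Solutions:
 f(z) = C1 - 5*z^3/18 + 15*z^2/14


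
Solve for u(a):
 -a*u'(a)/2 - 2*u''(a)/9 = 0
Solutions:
 u(a) = C1 + C2*erf(3*sqrt(2)*a/4)


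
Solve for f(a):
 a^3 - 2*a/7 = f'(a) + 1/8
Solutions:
 f(a) = C1 + a^4/4 - a^2/7 - a/8


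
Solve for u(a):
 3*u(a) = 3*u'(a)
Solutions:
 u(a) = C1*exp(a)


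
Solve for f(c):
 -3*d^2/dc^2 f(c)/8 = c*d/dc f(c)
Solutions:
 f(c) = C1 + C2*erf(2*sqrt(3)*c/3)


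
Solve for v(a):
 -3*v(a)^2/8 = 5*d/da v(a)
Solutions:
 v(a) = 40/(C1 + 3*a)


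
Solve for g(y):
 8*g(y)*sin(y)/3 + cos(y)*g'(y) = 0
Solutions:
 g(y) = C1*cos(y)^(8/3)


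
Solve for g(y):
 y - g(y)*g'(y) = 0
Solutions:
 g(y) = -sqrt(C1 + y^2)
 g(y) = sqrt(C1 + y^2)


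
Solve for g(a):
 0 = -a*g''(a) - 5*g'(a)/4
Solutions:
 g(a) = C1 + C2/a^(1/4)


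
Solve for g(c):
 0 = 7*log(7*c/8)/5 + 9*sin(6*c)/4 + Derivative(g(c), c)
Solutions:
 g(c) = C1 - 7*c*log(c)/5 - 7*c*log(7)/5 + 7*c/5 + 21*c*log(2)/5 + 3*cos(6*c)/8


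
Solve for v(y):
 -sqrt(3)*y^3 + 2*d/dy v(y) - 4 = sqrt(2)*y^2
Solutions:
 v(y) = C1 + sqrt(3)*y^4/8 + sqrt(2)*y^3/6 + 2*y


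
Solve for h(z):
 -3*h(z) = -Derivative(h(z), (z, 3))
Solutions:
 h(z) = C3*exp(3^(1/3)*z) + (C1*sin(3^(5/6)*z/2) + C2*cos(3^(5/6)*z/2))*exp(-3^(1/3)*z/2)


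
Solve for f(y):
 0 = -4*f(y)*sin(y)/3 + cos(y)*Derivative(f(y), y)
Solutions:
 f(y) = C1/cos(y)^(4/3)


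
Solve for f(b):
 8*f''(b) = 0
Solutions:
 f(b) = C1 + C2*b


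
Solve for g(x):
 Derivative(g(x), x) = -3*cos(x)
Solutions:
 g(x) = C1 - 3*sin(x)


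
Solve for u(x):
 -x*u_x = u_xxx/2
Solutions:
 u(x) = C1 + Integral(C2*airyai(-2^(1/3)*x) + C3*airybi(-2^(1/3)*x), x)


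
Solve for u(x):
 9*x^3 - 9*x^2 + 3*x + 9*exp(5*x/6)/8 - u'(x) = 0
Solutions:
 u(x) = C1 + 9*x^4/4 - 3*x^3 + 3*x^2/2 + 27*exp(5*x/6)/20
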